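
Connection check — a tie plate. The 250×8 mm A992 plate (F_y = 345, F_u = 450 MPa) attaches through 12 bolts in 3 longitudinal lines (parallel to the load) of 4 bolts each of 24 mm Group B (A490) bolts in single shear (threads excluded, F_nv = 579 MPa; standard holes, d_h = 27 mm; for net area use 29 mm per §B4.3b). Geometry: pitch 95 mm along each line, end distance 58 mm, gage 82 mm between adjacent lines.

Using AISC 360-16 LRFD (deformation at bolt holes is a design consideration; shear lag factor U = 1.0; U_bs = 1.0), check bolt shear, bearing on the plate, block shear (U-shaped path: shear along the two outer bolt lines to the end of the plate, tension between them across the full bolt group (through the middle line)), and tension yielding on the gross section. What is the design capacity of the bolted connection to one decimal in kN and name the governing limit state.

Bolt shear: A_b = π(24)²/4 = 452.39 mm². φR_n = 0.75 × 579 × 452.39 × 12 × 1 = 2357.4 kN.
Bearing (8 mm plate, F_u = 450 MPa): end bolts L_c = 58 − 27/2 = 44.5, R_n = min(1.2×44.5×8×450, 2.4×24×8×450) = 192.24 kN/bolt; interior L_c = 95 − 27 = 68, R_n = 207.36 kN/bolt. φR_n = 0.75 × (3×192.24 + 9×207.36) = 1832.2 kN.
Block shear: shear path 2×[58+3×95] = 2×343 mm, A_gv = 5488, A_nv = 2×(343 − 3.5×29)×8 = 3864 mm²; tension across gage: (164 − 2×29)×8 = 848 mm². R_n = min(0.6×450×3864, 0.6×345×5488) + 1.0×450×848 = min(1043.3, 1136) + 381.6 = 1424.9 kN. φR_n = 0.75 × 1424.9 = 1068.7 kN.
Tension yield (gross): A_g = 250×8 = 2000 mm². φR_n = 0.90 × 345 × 2000 = 621.0 kN.
Governing: min(2357.4, 1832.2, 1068.7, 621.0) = 621.0 kN → gross-section yield.

621.0 kN (gross-section yield governs)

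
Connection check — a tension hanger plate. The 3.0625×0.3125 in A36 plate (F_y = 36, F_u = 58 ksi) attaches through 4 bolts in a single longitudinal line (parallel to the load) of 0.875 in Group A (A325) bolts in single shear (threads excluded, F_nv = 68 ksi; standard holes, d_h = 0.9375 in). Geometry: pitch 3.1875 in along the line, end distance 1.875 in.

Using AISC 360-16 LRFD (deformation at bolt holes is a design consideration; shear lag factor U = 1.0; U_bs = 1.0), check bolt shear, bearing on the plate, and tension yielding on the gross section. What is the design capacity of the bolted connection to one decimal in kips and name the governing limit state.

Bolt shear: A_b = π(0.875)²/4 = 0.60132 in². φR_n = 0.75 × 68 × 0.60132 × 4 × 1 = 122.7 kips.
Bearing (0.3125 in plate, F_u = 58 ksi): end bolts L_c = 1.875 − 0.9375/2 = 1.40625, R_n = min(1.2×1.40625×0.3125×58, 2.4×0.875×0.3125×58) = 30.586 kips/bolt; interior L_c = 3.1875 − 0.9375 = 2.25, R_n = 38.063 kips/bolt. φR_n = 0.75 × (1×30.586 + 3×38.063) = 108.6 kips.
Tension yield (gross): A_g = 3.0625×0.3125 = 0.95703 in². φR_n = 0.90 × 36 × 0.95703 = 31.0 kips.
Governing: min(122.7, 108.6, 31.0) = 31.0 kips → gross-section yield.

31.0 kips (gross-section yield governs)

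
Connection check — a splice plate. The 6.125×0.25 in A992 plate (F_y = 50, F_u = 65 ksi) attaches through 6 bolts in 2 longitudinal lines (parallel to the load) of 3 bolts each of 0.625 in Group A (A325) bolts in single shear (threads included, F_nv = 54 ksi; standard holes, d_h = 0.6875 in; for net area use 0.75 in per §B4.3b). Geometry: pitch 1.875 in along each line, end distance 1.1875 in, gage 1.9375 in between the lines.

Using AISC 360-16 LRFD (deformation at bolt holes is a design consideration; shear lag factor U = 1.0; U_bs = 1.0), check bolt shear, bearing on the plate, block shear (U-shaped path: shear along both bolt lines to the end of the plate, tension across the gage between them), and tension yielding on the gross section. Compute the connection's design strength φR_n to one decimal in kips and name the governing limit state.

59.3 kips (block shear governs)

Bolt shear: A_b = π(0.625)²/4 = 0.3068 in². φR_n = 0.75 × 54 × 0.3068 × 6 × 1 = 74.6 kips.
Bearing (0.25 in plate, F_u = 65 ksi): end bolts L_c = 1.1875 − 0.6875/2 = 0.84375, R_n = min(1.2×0.84375×0.25×65, 2.4×0.625×0.25×65) = 16.453 kips/bolt; interior L_c = 1.875 − 0.6875 = 1.1875, R_n = 23.156 kips/bolt. φR_n = 0.75 × (2×16.453 + 4×23.156) = 94.1 kips.
Block shear: shear path 2×[1.1875+2×1.875] = 2×4.9375 in, A_gv = 2.4688, A_nv = 2×(4.9375 − 2.5×0.75)×0.25 = 1.5313 in²; tension across gage: (1.9375 − 1×0.75)×0.25 = 0.29688 in². R_n = min(0.6×65×1.5313, 0.6×50×2.4688) + 1.0×65×0.29688 = min(59.721, 74.064) + 19.297 = 79.018 kips. φR_n = 0.75 × 79.018 = 59.3 kips.
Tension yield (gross): A_g = 6.125×0.25 = 1.5313 in². φR_n = 0.90 × 50 × 1.5313 = 68.9 kips.
Governing: min(74.6, 94.1, 59.3, 68.9) = 59.3 kips → block shear.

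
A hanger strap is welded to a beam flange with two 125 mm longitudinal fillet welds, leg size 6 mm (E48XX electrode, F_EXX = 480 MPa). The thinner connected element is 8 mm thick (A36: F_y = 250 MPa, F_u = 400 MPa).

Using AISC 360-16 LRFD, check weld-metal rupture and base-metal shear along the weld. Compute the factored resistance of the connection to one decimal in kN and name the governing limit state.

229.1 kN (weld metal governs)

Weld metal: throat = 0.707×6 = 4.242 mm, L = 2×125 = 250 mm. φR_n = 0.75 × 0.6 × 480 × 4.242 × 250 = 229.1 kN.
Base metal shear (8 mm plate): yield φR_n = 1.0×0.6×250×8×250 = 300.0 kN; rupture φR_n = 0.75×0.6×400×8×250 = 360.0 kN; take 300.0 kN (yield).
Governing: min(229.1, 300.0) = 229.1 kN → weld metal.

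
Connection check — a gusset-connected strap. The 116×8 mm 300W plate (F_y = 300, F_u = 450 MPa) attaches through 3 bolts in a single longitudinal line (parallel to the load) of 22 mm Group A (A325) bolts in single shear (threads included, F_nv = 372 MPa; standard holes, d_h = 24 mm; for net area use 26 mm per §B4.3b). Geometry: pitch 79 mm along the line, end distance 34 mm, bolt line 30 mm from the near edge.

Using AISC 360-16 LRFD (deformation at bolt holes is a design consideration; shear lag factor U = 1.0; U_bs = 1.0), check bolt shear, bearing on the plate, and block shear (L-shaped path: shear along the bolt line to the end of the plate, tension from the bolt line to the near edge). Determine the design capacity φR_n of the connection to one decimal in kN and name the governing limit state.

Bolt shear: A_b = π(22)²/4 = 380.13 mm². φR_n = 0.75 × 372 × 380.13 × 3 × 1 = 318.2 kN.
Bearing (8 mm plate, F_u = 450 MPa): end bolts L_c = 34 − 24/2 = 22, R_n = min(1.2×22×8×450, 2.4×22×8×450) = 95.04 kN/bolt; interior L_c = 79 − 24 = 55, R_n = 190.08 kN/bolt. φR_n = 0.75 × (1×95.04 + 2×190.08) = 356.4 kN.
Block shear: shear path 1×[34+2×79] = 1×192 mm, A_gv = 1536, A_nv = 1×(192 − 2.5×26)×8 = 1016 mm²; tension to near edge: (30 − 0.5×26)×8 = 136 mm². R_n = min(0.6×450×1016, 0.6×300×1536) + 1.0×450×136 = min(274.32, 276.48) + 61.2 = 335.52 kN. φR_n = 0.75 × 335.52 = 251.6 kN.
Governing: min(318.2, 356.4, 251.6) = 251.6 kN → block shear.

251.6 kN (block shear governs)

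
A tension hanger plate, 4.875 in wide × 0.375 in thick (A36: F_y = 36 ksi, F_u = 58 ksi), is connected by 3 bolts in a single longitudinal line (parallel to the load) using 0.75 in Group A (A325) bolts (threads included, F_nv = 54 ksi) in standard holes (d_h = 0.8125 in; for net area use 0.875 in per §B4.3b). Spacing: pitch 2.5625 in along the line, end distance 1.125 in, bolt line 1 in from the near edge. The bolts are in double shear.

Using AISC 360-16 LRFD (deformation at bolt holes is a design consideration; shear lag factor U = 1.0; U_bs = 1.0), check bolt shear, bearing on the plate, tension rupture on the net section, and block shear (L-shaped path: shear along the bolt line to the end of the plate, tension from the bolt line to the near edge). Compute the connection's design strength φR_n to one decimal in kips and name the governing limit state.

Bolt shear: A_b = π(0.75)²/4 = 0.44179 in². φR_n = 0.75 × 54 × 0.44179 × 3 × 2 = 107.4 kips.
Bearing (0.375 in plate, F_u = 58 ksi): end bolts L_c = 1.125 − 0.8125/2 = 0.71875, R_n = min(1.2×0.71875×0.375×58, 2.4×0.75×0.375×58) = 18.759 kips/bolt; interior L_c = 2.5625 − 0.8125 = 1.75, R_n = 39.15 kips/bolt. φR_n = 0.75 × (1×18.759 + 2×39.15) = 72.8 kips.
Tension rupture (net): A_n = (4.875 − 1×0.875)×0.375 = 1.5 in² (U = 1.0, A_e = A_n). φR_n = 0.75 × 58 × 1.5 = 65.3 kips.
Block shear: shear path 1×[1.125+2×2.5625] = 1×6.25 in, A_gv = 2.3438, A_nv = 1×(6.25 − 2.5×0.875)×0.375 = 1.5234 in²; tension to near edge: (1 − 0.5×0.875)×0.375 = 0.21094 in². R_n = min(0.6×58×1.5234, 0.6×36×2.3438) + 1.0×58×0.21094 = min(53.014, 50.626) + 12.235 = 62.861 kips. φR_n = 0.75 × 62.861 = 47.1 kips.
Governing: min(107.4, 72.8, 65.3, 47.1) = 47.1 kips → block shear.

47.1 kips (block shear governs)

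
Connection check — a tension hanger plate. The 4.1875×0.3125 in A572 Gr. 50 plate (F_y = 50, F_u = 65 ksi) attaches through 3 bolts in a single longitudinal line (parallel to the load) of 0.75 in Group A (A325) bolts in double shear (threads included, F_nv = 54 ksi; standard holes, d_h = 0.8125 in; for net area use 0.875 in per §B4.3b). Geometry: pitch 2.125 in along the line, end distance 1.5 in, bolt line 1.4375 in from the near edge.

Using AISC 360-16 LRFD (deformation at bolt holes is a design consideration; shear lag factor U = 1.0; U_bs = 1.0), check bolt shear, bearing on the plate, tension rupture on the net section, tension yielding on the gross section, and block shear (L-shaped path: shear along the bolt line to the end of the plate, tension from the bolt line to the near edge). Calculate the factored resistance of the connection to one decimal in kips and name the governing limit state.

47.8 kips (block shear governs)

Bolt shear: A_b = π(0.75)²/4 = 0.44179 in². φR_n = 0.75 × 54 × 0.44179 × 3 × 2 = 107.4 kips.
Bearing (0.3125 in plate, F_u = 65 ksi): end bolts L_c = 1.5 − 0.8125/2 = 1.09375, R_n = min(1.2×1.09375×0.3125×65, 2.4×0.75×0.3125×65) = 26.66 kips/bolt; interior L_c = 2.125 − 0.8125 = 1.3125, R_n = 31.992 kips/bolt. φR_n = 0.75 × (1×26.66 + 2×31.992) = 68.0 kips.
Tension rupture (net): A_n = (4.1875 − 1×0.875)×0.3125 = 1.0352 in² (U = 1.0, A_e = A_n). φR_n = 0.75 × 65 × 1.0352 = 50.5 kips.
Tension yield (gross): A_g = 4.1875×0.3125 = 1.3086 in². φR_n = 0.90 × 50 × 1.3086 = 58.9 kips.
Block shear: shear path 1×[1.5+2×2.125] = 1×5.75 in, A_gv = 1.7969, A_nv = 1×(5.75 − 2.5×0.875)×0.3125 = 1.1133 in²; tension to near edge: (1.4375 − 0.5×0.875)×0.3125 = 0.3125 in². R_n = min(0.6×65×1.1133, 0.6×50×1.7969) + 1.0×65×0.3125 = min(43.419, 53.907) + 20.313 = 63.732 kips. φR_n = 0.75 × 63.732 = 47.8 kips.
Governing: min(107.4, 68.0, 50.5, 58.9, 47.8) = 47.8 kips → block shear.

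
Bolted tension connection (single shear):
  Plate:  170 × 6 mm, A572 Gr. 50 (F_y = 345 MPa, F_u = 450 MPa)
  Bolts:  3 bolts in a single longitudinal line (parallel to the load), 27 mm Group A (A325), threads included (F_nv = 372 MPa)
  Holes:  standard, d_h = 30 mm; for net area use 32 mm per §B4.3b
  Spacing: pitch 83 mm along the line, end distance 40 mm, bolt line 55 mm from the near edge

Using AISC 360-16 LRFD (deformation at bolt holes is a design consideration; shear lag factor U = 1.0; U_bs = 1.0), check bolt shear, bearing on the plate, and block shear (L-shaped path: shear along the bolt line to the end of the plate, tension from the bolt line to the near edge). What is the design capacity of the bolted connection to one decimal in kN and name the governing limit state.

232.1 kN (block shear governs)

Bolt shear: A_b = π(27)²/4 = 572.56 mm². φR_n = 0.75 × 372 × 572.56 × 3 × 1 = 479.2 kN.
Bearing (6 mm plate, F_u = 450 MPa): end bolts L_c = 40 − 30/2 = 25, R_n = min(1.2×25×6×450, 2.4×27×6×450) = 81 kN/bolt; interior L_c = 83 − 30 = 53, R_n = 171.72 kN/bolt. φR_n = 0.75 × (1×81 + 2×171.72) = 318.3 kN.
Block shear: shear path 1×[40+2×83] = 1×206 mm, A_gv = 1236, A_nv = 1×(206 − 2.5×32)×6 = 756 mm²; tension to near edge: (55 − 0.5×32)×6 = 234 mm². R_n = min(0.6×450×756, 0.6×345×1236) + 1.0×450×234 = min(204.12, 255.85) + 105.3 = 309.42 kN. φR_n = 0.75 × 309.42 = 232.1 kN.
Governing: min(479.2, 318.3, 232.1) = 232.1 kN → block shear.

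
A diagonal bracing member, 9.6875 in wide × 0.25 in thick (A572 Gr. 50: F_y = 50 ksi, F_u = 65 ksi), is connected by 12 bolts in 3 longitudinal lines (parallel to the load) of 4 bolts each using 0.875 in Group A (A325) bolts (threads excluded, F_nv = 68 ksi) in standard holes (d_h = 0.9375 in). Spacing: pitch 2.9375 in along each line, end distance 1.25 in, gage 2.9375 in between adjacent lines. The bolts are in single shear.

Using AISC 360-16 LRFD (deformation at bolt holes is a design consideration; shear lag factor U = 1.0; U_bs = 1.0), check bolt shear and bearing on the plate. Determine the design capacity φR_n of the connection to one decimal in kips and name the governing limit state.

Bolt shear: A_b = π(0.875)²/4 = 0.60132 in². φR_n = 0.75 × 68 × 0.60132 × 12 × 1 = 368.0 kips.
Bearing (0.25 in plate, F_u = 65 ksi): end bolts L_c = 1.25 − 0.9375/2 = 0.78125, R_n = min(1.2×0.78125×0.25×65, 2.4×0.875×0.25×65) = 15.234 kips/bolt; interior L_c = 2.9375 − 0.9375 = 2, R_n = 34.125 kips/bolt. φR_n = 0.75 × (3×15.234 + 9×34.125) = 264.6 kips.
Governing: min(368.0, 264.6) = 264.6 kips → bearing.

264.6 kips (bearing governs)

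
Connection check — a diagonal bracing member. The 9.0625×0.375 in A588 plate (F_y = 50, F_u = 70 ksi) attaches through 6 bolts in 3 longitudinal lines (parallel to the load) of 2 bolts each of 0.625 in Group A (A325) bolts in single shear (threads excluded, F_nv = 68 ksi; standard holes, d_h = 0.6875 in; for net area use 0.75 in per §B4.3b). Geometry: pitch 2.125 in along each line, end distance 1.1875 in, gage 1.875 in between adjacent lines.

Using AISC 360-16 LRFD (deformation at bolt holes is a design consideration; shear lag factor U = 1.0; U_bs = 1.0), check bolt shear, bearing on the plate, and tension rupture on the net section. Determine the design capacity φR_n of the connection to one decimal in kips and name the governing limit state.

93.9 kips (bolt shear governs)

Bolt shear: A_b = π(0.625)²/4 = 0.3068 in². φR_n = 0.75 × 68 × 0.3068 × 6 × 1 = 93.9 kips.
Bearing (0.375 in plate, F_u = 70 ksi): end bolts L_c = 1.1875 − 0.6875/2 = 0.84375, R_n = min(1.2×0.84375×0.375×70, 2.4×0.625×0.375×70) = 26.578 kips/bolt; interior L_c = 2.125 − 0.6875 = 1.4375, R_n = 39.375 kips/bolt. φR_n = 0.75 × (3×26.578 + 3×39.375) = 148.4 kips.
Tension rupture (net): A_n = (9.0625 − 3×0.75)×0.375 = 2.5547 in² (U = 1.0, A_e = A_n). φR_n = 0.75 × 70 × 2.5547 = 134.1 kips.
Governing: min(93.9, 148.4, 134.1) = 93.9 kips → bolt shear.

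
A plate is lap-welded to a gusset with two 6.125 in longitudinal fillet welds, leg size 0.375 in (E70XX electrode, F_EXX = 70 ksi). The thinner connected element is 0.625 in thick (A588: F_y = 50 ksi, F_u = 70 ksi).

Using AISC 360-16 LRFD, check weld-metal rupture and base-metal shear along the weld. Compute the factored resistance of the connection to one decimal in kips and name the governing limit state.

102.3 kips (weld metal governs)

Weld metal: throat = 0.707×0.375 = 0.26513 in, L = 2×6.125 = 12.25 in. φR_n = 0.75 × 0.6 × 70 × 0.26513 × 12.25 = 102.3 kips.
Base metal shear (0.625 in plate): yield φR_n = 1.0×0.6×50×0.625×12.25 = 229.7 kips; rupture φR_n = 0.75×0.6×70×0.625×12.25 = 241.2 kips; take 229.7 kips (yield).
Governing: min(102.3, 229.7) = 102.3 kips → weld metal.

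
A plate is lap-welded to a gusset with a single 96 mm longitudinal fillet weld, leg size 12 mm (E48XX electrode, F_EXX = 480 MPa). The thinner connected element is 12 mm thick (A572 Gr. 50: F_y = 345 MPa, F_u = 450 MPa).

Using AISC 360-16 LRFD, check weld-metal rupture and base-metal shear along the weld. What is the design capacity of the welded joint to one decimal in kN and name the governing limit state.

175.9 kN (weld metal governs)

Weld metal: throat = 0.707×12 = 8.484 mm, L = 96 mm. φR_n = 0.75 × 0.6 × 480 × 8.484 × 96 = 175.9 kN.
Base metal shear (12 mm plate): yield φR_n = 1.0×0.6×345×12×96 = 238.5 kN; rupture φR_n = 0.75×0.6×450×12×96 = 233.3 kN; take 233.3 kN (rupture).
Governing: min(175.9, 233.3) = 175.9 kN → weld metal.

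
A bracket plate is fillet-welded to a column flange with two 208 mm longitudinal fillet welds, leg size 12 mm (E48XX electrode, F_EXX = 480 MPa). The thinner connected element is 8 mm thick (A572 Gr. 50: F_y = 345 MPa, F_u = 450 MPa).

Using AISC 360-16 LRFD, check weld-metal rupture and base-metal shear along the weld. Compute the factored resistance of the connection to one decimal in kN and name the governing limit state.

673.9 kN (base-metal shear governs)

Weld metal: throat = 0.707×12 = 8.484 mm, L = 2×208 = 416 mm. φR_n = 0.75 × 0.6 × 480 × 8.484 × 416 = 762.3 kN.
Base metal shear (8 mm plate): yield φR_n = 1.0×0.6×345×8×416 = 688.9 kN; rupture φR_n = 0.75×0.6×450×8×416 = 673.9 kN; take 673.9 kN (rupture).
Governing: min(762.3, 673.9) = 673.9 kN → base-metal shear.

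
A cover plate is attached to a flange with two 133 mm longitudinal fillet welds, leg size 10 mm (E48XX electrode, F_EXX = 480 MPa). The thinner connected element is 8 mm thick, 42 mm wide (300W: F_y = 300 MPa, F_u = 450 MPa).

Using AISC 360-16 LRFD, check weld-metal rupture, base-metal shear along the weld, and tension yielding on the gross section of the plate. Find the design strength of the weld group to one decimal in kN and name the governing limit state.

Weld metal: throat = 0.707×10 = 7.07 mm, L = 2×133 = 266 mm. φR_n = 0.75 × 0.6 × 480 × 7.07 × 266 = 406.2 kN.
Base metal shear (8 mm plate): yield φR_n = 1.0×0.6×300×8×266 = 383.0 kN; rupture φR_n = 0.75×0.6×450×8×266 = 430.9 kN; take 383.0 kN (yield).
Tension yield (gross): A_g = 42×8 = 336 mm². φR_n = 0.90 × 300 × 336 = 90.7 kN.
Governing: min(406.2, 383.0, 90.7) = 90.7 kN → gross-section yield.

90.7 kN (gross-section yield governs)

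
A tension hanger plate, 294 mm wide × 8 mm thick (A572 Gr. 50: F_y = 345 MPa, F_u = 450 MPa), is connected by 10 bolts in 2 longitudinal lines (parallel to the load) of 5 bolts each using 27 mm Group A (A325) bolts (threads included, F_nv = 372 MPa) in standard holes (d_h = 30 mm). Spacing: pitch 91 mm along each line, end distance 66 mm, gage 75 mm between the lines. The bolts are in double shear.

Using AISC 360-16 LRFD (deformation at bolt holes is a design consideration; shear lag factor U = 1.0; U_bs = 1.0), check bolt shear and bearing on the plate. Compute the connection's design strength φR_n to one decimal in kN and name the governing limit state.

Bolt shear: A_b = π(27)²/4 = 572.56 mm². φR_n = 0.75 × 372 × 572.56 × 10 × 2 = 3194.9 kN.
Bearing (8 mm plate, F_u = 450 MPa): end bolts L_c = 66 − 30/2 = 51, R_n = min(1.2×51×8×450, 2.4×27×8×450) = 220.32 kN/bolt; interior L_c = 91 − 30 = 61, R_n = 233.28 kN/bolt. φR_n = 0.75 × (2×220.32 + 8×233.28) = 1730.2 kN.
Governing: min(3194.9, 1730.2) = 1730.2 kN → bearing.

1730.2 kN (bearing governs)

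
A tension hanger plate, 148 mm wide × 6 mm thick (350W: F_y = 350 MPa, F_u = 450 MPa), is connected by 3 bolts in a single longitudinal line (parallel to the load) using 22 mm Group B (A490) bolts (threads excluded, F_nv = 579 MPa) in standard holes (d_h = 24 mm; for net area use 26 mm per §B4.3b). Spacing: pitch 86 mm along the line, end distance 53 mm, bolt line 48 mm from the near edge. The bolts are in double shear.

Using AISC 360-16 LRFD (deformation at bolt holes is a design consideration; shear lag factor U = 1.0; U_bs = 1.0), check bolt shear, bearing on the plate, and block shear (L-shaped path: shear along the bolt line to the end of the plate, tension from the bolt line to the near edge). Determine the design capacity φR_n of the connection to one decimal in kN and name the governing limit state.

Bolt shear: A_b = π(22)²/4 = 380.13 mm². φR_n = 0.75 × 579 × 380.13 × 3 × 2 = 990.4 kN.
Bearing (6 mm plate, F_u = 450 MPa): end bolts L_c = 53 − 24/2 = 41, R_n = min(1.2×41×6×450, 2.4×22×6×450) = 132.84 kN/bolt; interior L_c = 86 − 24 = 62, R_n = 142.56 kN/bolt. φR_n = 0.75 × (1×132.84 + 2×142.56) = 313.5 kN.
Block shear: shear path 1×[53+2×86] = 1×225 mm, A_gv = 1350, A_nv = 1×(225 − 2.5×26)×6 = 960 mm²; tension to near edge: (48 − 0.5×26)×6 = 210 mm². R_n = min(0.6×450×960, 0.6×350×1350) + 1.0×450×210 = min(259.2, 283.5) + 94.5 = 353.7 kN. φR_n = 0.75 × 353.7 = 265.3 kN.
Governing: min(990.4, 313.5, 265.3) = 265.3 kN → block shear.

265.3 kN (block shear governs)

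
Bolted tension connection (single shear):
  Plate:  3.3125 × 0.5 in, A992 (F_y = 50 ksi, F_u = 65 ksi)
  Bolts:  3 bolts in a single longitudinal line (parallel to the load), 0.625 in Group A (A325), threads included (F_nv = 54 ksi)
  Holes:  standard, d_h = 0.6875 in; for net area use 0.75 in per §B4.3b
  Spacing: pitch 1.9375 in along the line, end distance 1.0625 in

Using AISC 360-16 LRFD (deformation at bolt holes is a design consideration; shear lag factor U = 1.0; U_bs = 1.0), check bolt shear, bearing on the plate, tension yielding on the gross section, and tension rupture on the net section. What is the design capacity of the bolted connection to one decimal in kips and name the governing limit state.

Bolt shear: A_b = π(0.625)²/4 = 0.3068 in². φR_n = 0.75 × 54 × 0.3068 × 3 × 1 = 37.3 kips.
Bearing (0.5 in plate, F_u = 65 ksi): end bolts L_c = 1.0625 − 0.6875/2 = 0.71875, R_n = min(1.2×0.71875×0.5×65, 2.4×0.625×0.5×65) = 28.031 kips/bolt; interior L_c = 1.9375 − 0.6875 = 1.25, R_n = 48.75 kips/bolt. φR_n = 0.75 × (1×28.031 + 2×48.75) = 94.1 kips.
Tension yield (gross): A_g = 3.3125×0.5 = 1.6563 in². φR_n = 0.90 × 50 × 1.6563 = 74.5 kips.
Tension rupture (net): A_n = (3.3125 − 1×0.75)×0.5 = 1.2813 in² (U = 1.0, A_e = A_n). φR_n = 0.75 × 65 × 1.2813 = 62.5 kips.
Governing: min(37.3, 94.1, 74.5, 62.5) = 37.3 kips → bolt shear.

37.3 kips (bolt shear governs)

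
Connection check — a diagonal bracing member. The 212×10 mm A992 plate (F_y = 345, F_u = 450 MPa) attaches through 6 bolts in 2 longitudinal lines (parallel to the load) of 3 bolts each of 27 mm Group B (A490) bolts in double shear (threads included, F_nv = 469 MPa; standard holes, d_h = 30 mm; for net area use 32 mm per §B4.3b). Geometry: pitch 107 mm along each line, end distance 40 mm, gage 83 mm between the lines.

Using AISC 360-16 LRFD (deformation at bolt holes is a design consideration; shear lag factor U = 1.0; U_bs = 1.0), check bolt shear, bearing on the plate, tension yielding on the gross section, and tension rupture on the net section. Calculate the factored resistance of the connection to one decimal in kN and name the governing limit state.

Bolt shear: A_b = π(27)²/4 = 572.56 mm². φR_n = 0.75 × 469 × 572.56 × 6 × 2 = 2416.8 kN.
Bearing (10 mm plate, F_u = 450 MPa): end bolts L_c = 40 − 30/2 = 25, R_n = min(1.2×25×10×450, 2.4×27×10×450) = 135 kN/bolt; interior L_c = 107 − 30 = 77, R_n = 291.6 kN/bolt. φR_n = 0.75 × (2×135 + 4×291.6) = 1077.3 kN.
Tension yield (gross): A_g = 212×10 = 2120 mm². φR_n = 0.90 × 345 × 2120 = 658.3 kN.
Tension rupture (net): A_n = (212 − 2×32)×10 = 1480 mm² (U = 1.0, A_e = A_n). φR_n = 0.75 × 450 × 1480 = 499.5 kN.
Governing: min(2416.8, 1077.3, 658.3, 499.5) = 499.5 kN → net-section rupture.

499.5 kN (net-section rupture governs)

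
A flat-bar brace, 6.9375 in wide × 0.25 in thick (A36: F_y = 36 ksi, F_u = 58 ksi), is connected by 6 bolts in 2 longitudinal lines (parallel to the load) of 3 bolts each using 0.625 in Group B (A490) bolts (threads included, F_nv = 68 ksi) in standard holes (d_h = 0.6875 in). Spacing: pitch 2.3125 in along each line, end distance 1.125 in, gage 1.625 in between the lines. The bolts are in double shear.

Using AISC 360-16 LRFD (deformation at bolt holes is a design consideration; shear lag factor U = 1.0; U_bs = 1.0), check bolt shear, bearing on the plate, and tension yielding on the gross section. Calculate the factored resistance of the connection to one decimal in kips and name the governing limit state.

Bolt shear: A_b = π(0.625)²/4 = 0.3068 in². φR_n = 0.75 × 68 × 0.3068 × 6 × 2 = 187.8 kips.
Bearing (0.25 in plate, F_u = 58 ksi): end bolts L_c = 1.125 − 0.6875/2 = 0.78125, R_n = min(1.2×0.78125×0.25×58, 2.4×0.625×0.25×58) = 13.594 kips/bolt; interior L_c = 2.3125 − 0.6875 = 1.625, R_n = 21.75 kips/bolt. φR_n = 0.75 × (2×13.594 + 4×21.75) = 85.6 kips.
Tension yield (gross): A_g = 6.9375×0.25 = 1.7344 in². φR_n = 0.90 × 36 × 1.7344 = 56.2 kips.
Governing: min(187.8, 85.6, 56.2) = 56.2 kips → gross-section yield.

56.2 kips (gross-section yield governs)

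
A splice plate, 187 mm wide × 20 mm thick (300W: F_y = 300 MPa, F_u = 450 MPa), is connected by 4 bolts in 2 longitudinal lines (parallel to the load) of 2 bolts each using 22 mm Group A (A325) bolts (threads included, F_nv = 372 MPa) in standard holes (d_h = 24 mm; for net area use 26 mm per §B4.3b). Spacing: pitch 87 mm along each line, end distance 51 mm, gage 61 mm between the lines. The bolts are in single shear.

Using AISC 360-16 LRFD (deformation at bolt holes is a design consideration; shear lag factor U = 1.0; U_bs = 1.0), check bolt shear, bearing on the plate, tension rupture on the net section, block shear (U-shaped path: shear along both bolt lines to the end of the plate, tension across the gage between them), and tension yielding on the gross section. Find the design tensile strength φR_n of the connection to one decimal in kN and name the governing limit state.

424.2 kN (bolt shear governs)

Bolt shear: A_b = π(22)²/4 = 380.13 mm². φR_n = 0.75 × 372 × 380.13 × 4 × 1 = 424.2 kN.
Bearing (20 mm plate, F_u = 450 MPa): end bolts L_c = 51 − 24/2 = 39, R_n = min(1.2×39×20×450, 2.4×22×20×450) = 421.2 kN/bolt; interior L_c = 87 − 24 = 63, R_n = 475.2 kN/bolt. φR_n = 0.75 × (2×421.2 + 2×475.2) = 1344.6 kN.
Tension rupture (net): A_n = (187 − 2×26)×20 = 2700 mm² (U = 1.0, A_e = A_n). φR_n = 0.75 × 450 × 2700 = 911.3 kN.
Block shear: shear path 2×[51+1×87] = 2×138 mm, A_gv = 5520, A_nv = 2×(138 − 1.5×26)×20 = 3960 mm²; tension across gage: (61 − 1×26)×20 = 700 mm². R_n = min(0.6×450×3960, 0.6×300×5520) + 1.0×450×700 = min(1069.2, 993.6) + 315 = 1308.6 kN. φR_n = 0.75 × 1308.6 = 981.5 kN.
Tension yield (gross): A_g = 187×20 = 3740 mm². φR_n = 0.90 × 300 × 3740 = 1009.8 kN.
Governing: min(424.2, 1344.6, 911.3, 981.5, 1009.8) = 424.2 kN → bolt shear.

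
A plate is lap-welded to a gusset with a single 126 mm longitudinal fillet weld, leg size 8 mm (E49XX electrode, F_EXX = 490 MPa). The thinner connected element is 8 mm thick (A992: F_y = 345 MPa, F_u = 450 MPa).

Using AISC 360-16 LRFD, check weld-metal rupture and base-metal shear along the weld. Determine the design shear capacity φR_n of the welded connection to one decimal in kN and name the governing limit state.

157.1 kN (weld metal governs)

Weld metal: throat = 0.707×8 = 5.656 mm, L = 126 mm. φR_n = 0.75 × 0.6 × 490 × 5.656 × 126 = 157.1 kN.
Base metal shear (8 mm plate): yield φR_n = 1.0×0.6×345×8×126 = 208.7 kN; rupture φR_n = 0.75×0.6×450×8×126 = 204.1 kN; take 204.1 kN (rupture).
Governing: min(157.1, 204.1) = 157.1 kN → weld metal.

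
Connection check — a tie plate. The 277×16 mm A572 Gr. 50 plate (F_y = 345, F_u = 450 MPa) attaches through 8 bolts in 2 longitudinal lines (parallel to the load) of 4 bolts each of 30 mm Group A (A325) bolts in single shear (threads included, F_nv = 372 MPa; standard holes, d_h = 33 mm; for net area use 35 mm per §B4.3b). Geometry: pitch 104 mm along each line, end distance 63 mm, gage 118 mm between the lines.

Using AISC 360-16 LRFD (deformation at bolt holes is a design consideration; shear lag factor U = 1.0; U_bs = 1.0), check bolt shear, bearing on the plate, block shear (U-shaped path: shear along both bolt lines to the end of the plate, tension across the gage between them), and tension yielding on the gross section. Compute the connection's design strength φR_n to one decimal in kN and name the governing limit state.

Bolt shear: A_b = π(30)²/4 = 706.86 mm². φR_n = 0.75 × 372 × 706.86 × 8 × 1 = 1577.7 kN.
Bearing (16 mm plate, F_u = 450 MPa): end bolts L_c = 63 − 33/2 = 46.5, R_n = min(1.2×46.5×16×450, 2.4×30×16×450) = 401.76 kN/bolt; interior L_c = 104 − 33 = 71, R_n = 518.4 kN/bolt. φR_n = 0.75 × (2×401.76 + 6×518.4) = 2935.4 kN.
Block shear: shear path 2×[63+3×104] = 2×375 mm, A_gv = 12000, A_nv = 2×(375 − 3.5×35)×16 = 8080 mm²; tension across gage: (118 − 1×35)×16 = 1328 mm². R_n = min(0.6×450×8080, 0.6×345×12000) + 1.0×450×1328 = min(2181.6, 2484) + 597.6 = 2779.2 kN. φR_n = 0.75 × 2779.2 = 2084.4 kN.
Tension yield (gross): A_g = 277×16 = 4432 mm². φR_n = 0.90 × 345 × 4432 = 1376.1 kN.
Governing: min(1577.7, 2935.4, 2084.4, 1376.1) = 1376.1 kN → gross-section yield.

1376.1 kN (gross-section yield governs)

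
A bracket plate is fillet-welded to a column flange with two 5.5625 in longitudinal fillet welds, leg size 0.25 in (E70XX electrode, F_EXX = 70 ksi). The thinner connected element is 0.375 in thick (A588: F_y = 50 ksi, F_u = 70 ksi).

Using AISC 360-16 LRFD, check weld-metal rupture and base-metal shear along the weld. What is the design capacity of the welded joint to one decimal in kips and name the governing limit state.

61.9 kips (weld metal governs)

Weld metal: throat = 0.707×0.25 = 0.17675 in, L = 2×5.5625 = 11.125 in. φR_n = 0.75 × 0.6 × 70 × 0.17675 × 11.125 = 61.9 kips.
Base metal shear (0.375 in plate): yield φR_n = 1.0×0.6×50×0.375×11.125 = 125.2 kips; rupture φR_n = 0.75×0.6×70×0.375×11.125 = 131.4 kips; take 125.2 kips (yield).
Governing: min(61.9, 125.2) = 61.9 kips → weld metal.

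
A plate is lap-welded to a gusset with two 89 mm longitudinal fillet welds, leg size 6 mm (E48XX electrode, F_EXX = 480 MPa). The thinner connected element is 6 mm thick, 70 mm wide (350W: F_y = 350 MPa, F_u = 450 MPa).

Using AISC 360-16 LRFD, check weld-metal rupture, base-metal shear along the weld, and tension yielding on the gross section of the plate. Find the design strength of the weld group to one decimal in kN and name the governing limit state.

132.3 kN (gross-section yield governs)

Weld metal: throat = 0.707×6 = 4.242 mm, L = 2×89 = 178 mm. φR_n = 0.75 × 0.6 × 480 × 4.242 × 178 = 163.1 kN.
Base metal shear (6 mm plate): yield φR_n = 1.0×0.6×350×6×178 = 224.3 kN; rupture φR_n = 0.75×0.6×450×6×178 = 216.3 kN; take 216.3 kN (rupture).
Tension yield (gross): A_g = 70×6 = 420 mm². φR_n = 0.90 × 350 × 420 = 132.3 kN.
Governing: min(163.1, 216.3, 132.3) = 132.3 kN → gross-section yield.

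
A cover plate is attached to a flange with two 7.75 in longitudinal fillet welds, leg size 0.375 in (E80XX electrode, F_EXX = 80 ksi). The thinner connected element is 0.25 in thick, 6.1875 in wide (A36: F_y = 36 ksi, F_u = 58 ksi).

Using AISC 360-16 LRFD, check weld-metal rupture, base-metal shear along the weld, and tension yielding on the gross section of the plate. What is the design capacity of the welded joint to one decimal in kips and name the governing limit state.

50.1 kips (gross-section yield governs)

Weld metal: throat = 0.707×0.375 = 0.26513 in, L = 2×7.75 = 15.5 in. φR_n = 0.75 × 0.6 × 80 × 0.26513 × 15.5 = 147.9 kips.
Base metal shear (0.25 in plate): yield φR_n = 1.0×0.6×36×0.25×15.5 = 83.7 kips; rupture φR_n = 0.75×0.6×58×0.25×15.5 = 101.1 kips; take 83.7 kips (yield).
Tension yield (gross): A_g = 6.1875×0.25 = 1.5469 in². φR_n = 0.90 × 36 × 1.5469 = 50.1 kips.
Governing: min(147.9, 83.7, 50.1) = 50.1 kips → gross-section yield.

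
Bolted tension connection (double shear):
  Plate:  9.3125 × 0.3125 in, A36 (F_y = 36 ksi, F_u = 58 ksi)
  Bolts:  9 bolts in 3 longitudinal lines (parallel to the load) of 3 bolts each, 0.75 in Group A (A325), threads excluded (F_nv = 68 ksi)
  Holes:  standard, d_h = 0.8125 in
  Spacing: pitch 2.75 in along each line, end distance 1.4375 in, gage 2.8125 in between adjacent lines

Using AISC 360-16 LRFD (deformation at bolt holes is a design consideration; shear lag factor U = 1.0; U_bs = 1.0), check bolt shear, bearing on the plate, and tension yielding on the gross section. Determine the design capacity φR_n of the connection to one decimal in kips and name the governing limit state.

Bolt shear: A_b = π(0.75)²/4 = 0.44179 in². φR_n = 0.75 × 68 × 0.44179 × 9 × 2 = 405.6 kips.
Bearing (0.3125 in plate, F_u = 58 ksi): end bolts L_c = 1.4375 − 0.8125/2 = 1.03125, R_n = min(1.2×1.03125×0.3125×58, 2.4×0.75×0.3125×58) = 22.43 kips/bolt; interior L_c = 2.75 − 0.8125 = 1.9375, R_n = 32.625 kips/bolt. φR_n = 0.75 × (3×22.43 + 6×32.625) = 197.3 kips.
Tension yield (gross): A_g = 9.3125×0.3125 = 2.9102 in². φR_n = 0.90 × 36 × 2.9102 = 94.3 kips.
Governing: min(405.6, 197.3, 94.3) = 94.3 kips → gross-section yield.

94.3 kips (gross-section yield governs)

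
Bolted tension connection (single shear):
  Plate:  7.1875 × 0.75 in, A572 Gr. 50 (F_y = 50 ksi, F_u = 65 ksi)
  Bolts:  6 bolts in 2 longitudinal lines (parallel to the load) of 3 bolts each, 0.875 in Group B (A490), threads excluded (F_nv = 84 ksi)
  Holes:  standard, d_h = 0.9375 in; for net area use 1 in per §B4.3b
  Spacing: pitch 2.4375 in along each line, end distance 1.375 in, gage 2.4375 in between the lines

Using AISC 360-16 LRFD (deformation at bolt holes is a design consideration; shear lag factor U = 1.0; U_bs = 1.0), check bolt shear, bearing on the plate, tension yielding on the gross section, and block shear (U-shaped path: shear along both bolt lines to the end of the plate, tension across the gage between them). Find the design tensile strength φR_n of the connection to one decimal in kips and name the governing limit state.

217.1 kips (block shear governs)

Bolt shear: A_b = π(0.875)²/4 = 0.60132 in². φR_n = 0.75 × 84 × 0.60132 × 6 × 1 = 227.3 kips.
Bearing (0.75 in plate, F_u = 65 ksi): end bolts L_c = 1.375 − 0.9375/2 = 0.90625, R_n = min(1.2×0.90625×0.75×65, 2.4×0.875×0.75×65) = 53.016 kips/bolt; interior L_c = 2.4375 − 0.9375 = 1.5, R_n = 87.75 kips/bolt. φR_n = 0.75 × (2×53.016 + 4×87.75) = 342.8 kips.
Tension yield (gross): A_g = 7.1875×0.75 = 5.3906 in². φR_n = 0.90 × 50 × 5.3906 = 242.6 kips.
Block shear: shear path 2×[1.375+2×2.4375] = 2×6.25 in, A_gv = 9.375, A_nv = 2×(6.25 − 2.5×1)×0.75 = 5.625 in²; tension across gage: (2.4375 − 1×1)×0.75 = 1.0781 in². R_n = min(0.6×65×5.625, 0.6×50×9.375) + 1.0×65×1.0781 = min(219.38, 281.25) + 70.077 = 289.46 kips. φR_n = 0.75 × 289.46 = 217.1 kips.
Governing: min(227.3, 342.8, 242.6, 217.1) = 217.1 kips → block shear.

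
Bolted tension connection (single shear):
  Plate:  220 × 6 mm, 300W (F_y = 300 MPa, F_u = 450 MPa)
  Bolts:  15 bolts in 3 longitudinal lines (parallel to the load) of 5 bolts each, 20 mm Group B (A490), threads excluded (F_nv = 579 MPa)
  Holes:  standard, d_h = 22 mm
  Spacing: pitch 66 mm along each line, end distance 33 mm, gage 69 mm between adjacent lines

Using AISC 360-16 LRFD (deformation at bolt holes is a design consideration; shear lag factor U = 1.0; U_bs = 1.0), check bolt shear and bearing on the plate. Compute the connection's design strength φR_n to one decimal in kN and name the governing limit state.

Bolt shear: A_b = π(20)²/4 = 314.16 mm². φR_n = 0.75 × 579 × 314.16 × 15 × 1 = 2046.4 kN.
Bearing (6 mm plate, F_u = 450 MPa): end bolts L_c = 33 − 22/2 = 22, R_n = min(1.2×22×6×450, 2.4×20×6×450) = 71.28 kN/bolt; interior L_c = 66 − 22 = 44, R_n = 129.6 kN/bolt. φR_n = 0.75 × (3×71.28 + 12×129.6) = 1326.8 kN.
Governing: min(2046.4, 1326.8) = 1326.8 kN → bearing.

1326.8 kN (bearing governs)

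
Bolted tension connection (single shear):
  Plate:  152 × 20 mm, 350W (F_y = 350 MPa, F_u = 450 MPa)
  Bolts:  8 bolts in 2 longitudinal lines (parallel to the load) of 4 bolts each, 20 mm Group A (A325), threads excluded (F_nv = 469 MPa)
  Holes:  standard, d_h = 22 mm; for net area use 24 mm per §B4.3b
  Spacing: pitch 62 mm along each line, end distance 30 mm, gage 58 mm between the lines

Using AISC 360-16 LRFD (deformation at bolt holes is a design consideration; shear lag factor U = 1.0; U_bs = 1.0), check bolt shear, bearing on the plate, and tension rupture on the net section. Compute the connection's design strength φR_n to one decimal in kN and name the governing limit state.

Bolt shear: A_b = π(20)²/4 = 314.16 mm². φR_n = 0.75 × 469 × 314.16 × 8 × 1 = 884.0 kN.
Bearing (20 mm plate, F_u = 450 MPa): end bolts L_c = 30 − 22/2 = 19, R_n = min(1.2×19×20×450, 2.4×20×20×450) = 205.2 kN/bolt; interior L_c = 62 − 22 = 40, R_n = 432 kN/bolt. φR_n = 0.75 × (2×205.2 + 6×432) = 2251.8 kN.
Tension rupture (net): A_n = (152 − 2×24)×20 = 2080 mm² (U = 1.0, A_e = A_n). φR_n = 0.75 × 450 × 2080 = 702.0 kN.
Governing: min(884.0, 2251.8, 702.0) = 702.0 kN → net-section rupture.

702.0 kN (net-section rupture governs)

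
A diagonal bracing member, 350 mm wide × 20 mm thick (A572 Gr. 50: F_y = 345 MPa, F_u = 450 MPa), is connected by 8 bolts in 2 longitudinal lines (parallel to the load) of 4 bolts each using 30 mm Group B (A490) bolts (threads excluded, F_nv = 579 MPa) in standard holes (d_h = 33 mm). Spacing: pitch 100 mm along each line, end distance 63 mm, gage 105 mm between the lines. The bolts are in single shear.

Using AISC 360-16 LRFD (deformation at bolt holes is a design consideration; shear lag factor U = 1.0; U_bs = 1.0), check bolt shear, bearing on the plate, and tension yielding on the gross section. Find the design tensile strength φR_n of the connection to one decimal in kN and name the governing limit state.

2173.5 kN (gross-section yield governs)

Bolt shear: A_b = π(30)²/4 = 706.86 mm². φR_n = 0.75 × 579 × 706.86 × 8 × 1 = 2455.6 kN.
Bearing (20 mm plate, F_u = 450 MPa): end bolts L_c = 63 − 33/2 = 46.5, R_n = min(1.2×46.5×20×450, 2.4×30×20×450) = 502.2 kN/bolt; interior L_c = 100 − 33 = 67, R_n = 648 kN/bolt. φR_n = 0.75 × (2×502.2 + 6×648) = 3669.3 kN.
Tension yield (gross): A_g = 350×20 = 7000 mm². φR_n = 0.90 × 345 × 7000 = 2173.5 kN.
Governing: min(2455.6, 3669.3, 2173.5) = 2173.5 kN → gross-section yield.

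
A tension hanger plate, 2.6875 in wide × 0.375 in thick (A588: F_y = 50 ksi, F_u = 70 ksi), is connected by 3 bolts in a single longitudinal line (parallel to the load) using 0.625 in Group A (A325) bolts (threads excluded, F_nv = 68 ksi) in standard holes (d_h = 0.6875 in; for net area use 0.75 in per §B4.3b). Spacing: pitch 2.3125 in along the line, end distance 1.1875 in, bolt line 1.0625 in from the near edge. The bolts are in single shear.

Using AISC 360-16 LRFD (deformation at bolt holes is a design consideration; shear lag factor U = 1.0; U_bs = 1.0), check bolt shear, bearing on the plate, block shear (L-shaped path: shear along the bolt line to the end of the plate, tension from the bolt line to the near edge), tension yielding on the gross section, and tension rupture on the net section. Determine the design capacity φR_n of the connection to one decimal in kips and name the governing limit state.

Bolt shear: A_b = π(0.625)²/4 = 0.3068 in². φR_n = 0.75 × 68 × 0.3068 × 3 × 1 = 46.9 kips.
Bearing (0.375 in plate, F_u = 70 ksi): end bolts L_c = 1.1875 − 0.6875/2 = 0.84375, R_n = min(1.2×0.84375×0.375×70, 2.4×0.625×0.375×70) = 26.578 kips/bolt; interior L_c = 2.3125 − 0.6875 = 1.625, R_n = 39.375 kips/bolt. φR_n = 0.75 × (1×26.578 + 2×39.375) = 79.0 kips.
Block shear: shear path 1×[1.1875+2×2.3125] = 1×5.8125 in, A_gv = 2.1797, A_nv = 1×(5.8125 − 2.5×0.75)×0.375 = 1.4766 in²; tension to near edge: (1.0625 − 0.5×0.75)×0.375 = 0.25781 in². R_n = min(0.6×70×1.4766, 0.6×50×2.1797) + 1.0×70×0.25781 = min(62.017, 65.391) + 18.047 = 80.064 kips. φR_n = 0.75 × 80.064 = 60.0 kips.
Tension yield (gross): A_g = 2.6875×0.375 = 1.0078 in². φR_n = 0.90 × 50 × 1.0078 = 45.4 kips.
Tension rupture (net): A_n = (2.6875 − 1×0.75)×0.375 = 0.72656 in² (U = 1.0, A_e = A_n). φR_n = 0.75 × 70 × 0.72656 = 38.1 kips.
Governing: min(46.9, 79.0, 60.0, 45.4, 38.1) = 38.1 kips → net-section rupture.

38.1 kips (net-section rupture governs)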